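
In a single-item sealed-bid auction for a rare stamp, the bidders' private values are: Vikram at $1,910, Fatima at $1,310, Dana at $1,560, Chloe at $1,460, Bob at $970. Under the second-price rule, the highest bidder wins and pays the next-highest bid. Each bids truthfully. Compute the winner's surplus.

Sorted high to low: Vikram $1,910, then Dana $1,560, then Chloe $1,460, then Fatima $1,310, then Bob $970.
Vikram wins with the top bid and pays the second-highest, $1,560.
Surplus = $1,910 − $1,560 = $350.

Winner's surplus: $350.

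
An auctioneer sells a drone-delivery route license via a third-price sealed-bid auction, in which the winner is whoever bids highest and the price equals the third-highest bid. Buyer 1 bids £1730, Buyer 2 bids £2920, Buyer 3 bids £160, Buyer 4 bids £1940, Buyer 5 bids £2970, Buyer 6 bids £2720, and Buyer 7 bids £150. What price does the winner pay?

Sorted high to low: Buyer 5 £2970, then Buyer 2 £2920, then Buyer 6 £2720, then Buyer 4 £1940, then Buyer 1 £1730, then Buyer 3 £160, then Buyer 7 £150.
Buyer 5 is the highest bidder, so Buyer 5 wins.
Under the third-price rule, the price is the third-highest bid: £2720.

£2720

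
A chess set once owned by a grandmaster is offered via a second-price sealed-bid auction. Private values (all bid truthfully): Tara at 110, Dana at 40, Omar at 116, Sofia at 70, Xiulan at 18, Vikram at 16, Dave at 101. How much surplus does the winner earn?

Bids in descending order: Omar 116 > Tara 110 > Dave 101 > Sofia 70 > Dana 40 > Xiulan 18 > Vikram 16.
Omar wins with the top bid and pays the second-highest, 110.
Surplus = 116 − 110 = 6.

Surplus = 6.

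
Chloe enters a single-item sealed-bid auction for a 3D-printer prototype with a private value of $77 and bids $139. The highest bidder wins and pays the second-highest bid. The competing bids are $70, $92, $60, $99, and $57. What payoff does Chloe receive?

Highest competing bid: $99.
Chloe's bid $139 is the highest overall, so Chloe wins and pays the second-highest bid, $99.
Payoff = value − price = $77 − $99 = -$22.
Overbidding won the item at a price above value — truthful bidding would have avoided this loss.

Payoff = -$22.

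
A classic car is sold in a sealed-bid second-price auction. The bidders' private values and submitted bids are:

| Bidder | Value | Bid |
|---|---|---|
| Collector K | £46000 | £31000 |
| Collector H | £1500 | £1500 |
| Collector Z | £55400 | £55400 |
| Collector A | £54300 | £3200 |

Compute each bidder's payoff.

Payoffs: Collector K £0, Collector H £0, Collector Z £24400, Collector A £0.

Sorted high to low: Collector Z £55400; Collector K £31000; Collector A £3200; Collector H £1500.
Collector Z has the top bid and wins; the price is the second-highest bid, £31000.
Collector Z's payoff = £55400 − £31000 = £24400. All other bidders lose, so their payoff is 0.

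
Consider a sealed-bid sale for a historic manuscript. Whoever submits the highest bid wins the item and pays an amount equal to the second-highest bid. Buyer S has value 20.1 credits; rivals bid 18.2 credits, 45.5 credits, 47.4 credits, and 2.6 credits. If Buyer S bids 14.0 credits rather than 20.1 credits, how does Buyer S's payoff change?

Payoff change: 0.0 credits.

The highest competing bid is 47.4 credits.
Bidding truthfully at 20.1 credits: the top bid is 47.4 credits (a rival), so Buyer S loses. Payoff = 0.0 credits.
Bidding 14.0 credits: the top bid is 47.4 credits (a rival), so Buyer S loses. Payoff = 0.0 credits.
Change = 0.0 credits − 0.0 credits = 0.0 credits.
The bid only affects whether you win, not the price — here both bids land on the same side of the top rival bid, so the deviation is payoff-neutral.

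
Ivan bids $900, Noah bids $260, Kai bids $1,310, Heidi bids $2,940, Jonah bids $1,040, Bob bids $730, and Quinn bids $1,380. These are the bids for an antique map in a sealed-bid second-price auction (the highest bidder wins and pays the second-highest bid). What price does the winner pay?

Ranking the bids: Heidi $2,940; Quinn $1,380; Kai $1,310; Jonah $1,040; Ivan $900; Bob $730; Noah $260.
Heidi is the highest bidder, so Heidi wins.
Under the second-price rule, the price is the second-highest bid: $1,380.

The winner pays $1,380.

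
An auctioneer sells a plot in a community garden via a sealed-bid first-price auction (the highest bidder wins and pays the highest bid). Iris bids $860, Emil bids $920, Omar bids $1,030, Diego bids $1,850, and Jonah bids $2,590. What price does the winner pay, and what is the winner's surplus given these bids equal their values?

Price $2,590; surplus $0.

Bids in descending order: Jonah $2,590 > Diego $1,850 > Omar $1,030 > Emil $920 > Iris $860.
Jonah is the highest bidder, so Jonah wins.
Under the first-price rule, the price is the highest bid: $2,590.
Surplus = $2,590 − $2,590 = $0.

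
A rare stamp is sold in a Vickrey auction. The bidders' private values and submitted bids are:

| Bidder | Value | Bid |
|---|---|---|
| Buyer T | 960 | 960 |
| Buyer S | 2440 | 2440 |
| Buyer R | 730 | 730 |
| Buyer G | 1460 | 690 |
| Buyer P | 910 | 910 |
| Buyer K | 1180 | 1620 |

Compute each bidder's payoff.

Sorted high to low: Buyer S 2440, then Buyer K 1620, then Buyer T 960, then Buyer P 910, then Buyer R 730, then Buyer G 690.
Buyer S has the top bid and wins; the price is the second-highest bid, 1620.
Buyer S's payoff = 2440 − 1620 = 820. All other bidders lose, so their payoff is 0.

Buyer T 0, Buyer S 820, Buyer R 0, Buyer G 0, Buyer P 0, Buyer K 0.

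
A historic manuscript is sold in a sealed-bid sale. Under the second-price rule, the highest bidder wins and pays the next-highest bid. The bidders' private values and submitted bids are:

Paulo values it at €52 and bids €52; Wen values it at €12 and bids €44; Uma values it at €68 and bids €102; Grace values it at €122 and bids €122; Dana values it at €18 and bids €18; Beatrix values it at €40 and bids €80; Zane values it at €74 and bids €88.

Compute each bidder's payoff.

Paulo €0, Wen €0, Uma €0, Grace €20, Dana €0, Beatrix €0, Zane €0.

Ranking the bids: Grace €122, then Uma €102, then Zane €88, then Beatrix €80, then Paulo €52, then Wen €44, then Dana €18.
Grace has the top bid and wins; the price is the second-highest bid, €102.
Grace's payoff = €122 − €102 = €20. All other bidders lose, so their payoff is 0.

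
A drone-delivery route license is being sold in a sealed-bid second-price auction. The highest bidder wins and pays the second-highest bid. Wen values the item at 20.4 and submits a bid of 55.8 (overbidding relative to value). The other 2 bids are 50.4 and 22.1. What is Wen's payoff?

Highest competing bid: 50.4.
Wen's bid 55.8 is the highest overall, so Wen wins and pays the second-highest bid, 50.4.
Payoff = value − price = 20.4 − 50.4 = -30.0.
Overbidding won the item at a price above value — truthful bidding would have avoided this loss.

Wen's payoff: -30.0.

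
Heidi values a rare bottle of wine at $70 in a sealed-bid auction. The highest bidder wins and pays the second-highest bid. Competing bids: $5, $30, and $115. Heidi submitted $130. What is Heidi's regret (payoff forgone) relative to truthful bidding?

Payoff forgone: $45.

The highest competing bid is $115.
Bidding truthfully at $70: the top bid is $115 (a rival), so Heidi loses. Payoff = $0.
Bidding $130: Heidi has the top bid, wins, and pays the second-highest bid $115. Payoff = $70 − $115 = -$45.
Regret = truthful payoff − actual payoff = $0 − -$45 = $45.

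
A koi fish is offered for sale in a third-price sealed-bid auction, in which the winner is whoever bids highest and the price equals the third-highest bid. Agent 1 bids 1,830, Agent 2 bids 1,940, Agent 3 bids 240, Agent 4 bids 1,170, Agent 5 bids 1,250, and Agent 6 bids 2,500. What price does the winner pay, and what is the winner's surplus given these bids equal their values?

The winner pays 1,830 for a surplus of 670.

Bids in descending order: Agent 6 2,500, then Agent 2 1,940, then Agent 1 1,830, then Agent 5 1,250, then Agent 4 1,170, then Agent 3 240.
Agent 6 is the highest bidder, so Agent 6 wins.
Under the third-price rule, the price is the third-highest bid: 1,830.
Surplus = 2,500 − 1,830 = 670.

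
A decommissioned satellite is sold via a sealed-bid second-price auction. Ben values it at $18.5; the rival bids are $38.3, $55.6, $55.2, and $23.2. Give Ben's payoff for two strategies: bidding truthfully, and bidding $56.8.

The highest competing bid is $55.6.
Bidding truthfully at $18.5: the top bid is $55.6 (a rival), so Ben loses. Payoff = $0.0.
Bidding $56.8: Ben has the top bid, wins, and pays the second-highest bid $55.6. Payoff = $18.5 − $55.6 = -$37.1.

Truthful: $0.0; alternative: -$37.1.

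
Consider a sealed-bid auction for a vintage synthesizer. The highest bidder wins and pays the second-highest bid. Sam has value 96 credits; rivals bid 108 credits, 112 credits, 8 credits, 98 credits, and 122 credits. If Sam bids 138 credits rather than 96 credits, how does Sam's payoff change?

-26 credits

The highest competing bid is 122 credits.
Bidding truthfully at 96 credits: the top bid is 122 credits (a rival), so Sam loses. Payoff = 0 credits.
Bidding 138 credits: Sam has the top bid, wins, and pays the second-highest bid 122 credits. Payoff = 96 credits − 122 credits = -26 credits.
Change = -26 credits − 0 credits = -26 credits.
Deviating from a truthful bid can only lose payoff in a second-price auction — never gain.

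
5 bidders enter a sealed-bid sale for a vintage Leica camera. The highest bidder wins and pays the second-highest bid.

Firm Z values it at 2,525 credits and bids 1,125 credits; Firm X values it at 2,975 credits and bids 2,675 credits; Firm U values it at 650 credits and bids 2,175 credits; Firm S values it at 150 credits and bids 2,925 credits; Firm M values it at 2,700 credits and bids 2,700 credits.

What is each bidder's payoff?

Payoffs: Firm Z 0 credits, Firm X 0 credits, Firm U 0 credits, Firm S -2,550 credits, Firm M 0 credits.

Sorted high to low: Firm S 2,925 credits; Firm M 2,700 credits; Firm X 2,675 credits; Firm U 2,175 credits; Firm Z 1,125 credits.
Firm S has the top bid and wins; the price is the second-highest bid, 2,700 credits.
Firm S's payoff = 150 credits − 2,700 credits = -2,550 credits. All other bidders lose, so their payoff is 0.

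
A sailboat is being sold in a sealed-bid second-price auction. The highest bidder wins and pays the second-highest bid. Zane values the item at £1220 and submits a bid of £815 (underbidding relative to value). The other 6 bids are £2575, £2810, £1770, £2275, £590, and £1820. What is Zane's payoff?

Zane's payoff: £0.

Highest competing bid: £2810.
Zane's bid £815 is not the highest, so Zane loses, pays nothing, and earns zero payoff.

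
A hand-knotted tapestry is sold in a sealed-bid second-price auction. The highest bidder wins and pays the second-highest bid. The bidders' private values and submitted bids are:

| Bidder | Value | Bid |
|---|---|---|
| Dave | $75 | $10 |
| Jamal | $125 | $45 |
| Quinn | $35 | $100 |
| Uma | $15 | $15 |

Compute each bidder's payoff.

Ranking the bids: Quinn $100; Jamal $45; Uma $15; Dave $10.
Quinn has the top bid and wins; the price is the second-highest bid, $45.
Quinn's payoff = $35 − $45 = -$10. All other bidders lose, so their payoff is 0.

Dave $0, Jamal $0, Quinn -$10, Uma $0.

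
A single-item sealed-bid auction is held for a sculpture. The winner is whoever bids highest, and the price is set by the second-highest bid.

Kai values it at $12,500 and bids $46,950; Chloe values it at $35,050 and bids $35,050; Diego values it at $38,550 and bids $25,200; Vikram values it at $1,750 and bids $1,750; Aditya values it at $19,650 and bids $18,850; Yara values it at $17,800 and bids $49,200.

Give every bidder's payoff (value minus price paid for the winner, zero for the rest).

Kai $0, Chloe $0, Diego $0, Vikram $0, Aditya $0, Yara -$29,150.

Sorted high to low: Yara $49,200; Kai $46,950; Chloe $35,050; Diego $25,200; Aditya $18,850; Vikram $1,750.
Yara has the top bid and wins; the price is the second-highest bid, $46,950.
Yara's payoff = $17,800 − $46,950 = -$29,150. All other bidders lose, so their payoff is 0.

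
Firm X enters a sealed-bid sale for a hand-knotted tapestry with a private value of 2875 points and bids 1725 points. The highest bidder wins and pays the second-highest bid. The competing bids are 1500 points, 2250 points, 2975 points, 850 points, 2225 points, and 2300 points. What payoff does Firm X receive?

Highest competing bid: 2975 points.
Firm X's bid 1725 points is not the highest, so Firm X loses, pays nothing, and earns zero payoff.

0 points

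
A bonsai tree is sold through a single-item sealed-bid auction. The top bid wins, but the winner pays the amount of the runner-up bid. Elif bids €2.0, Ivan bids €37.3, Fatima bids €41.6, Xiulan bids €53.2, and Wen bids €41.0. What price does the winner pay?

Ordered from highest: Xiulan €53.2; Fatima €41.6; Wen €41.0; Ivan €37.3; Elif €2.0.
Xiulan has the highest bid, so Xiulan wins.
The second-highest bid is €41.6, so that is what Xiulan pays.

The winner pays €41.6.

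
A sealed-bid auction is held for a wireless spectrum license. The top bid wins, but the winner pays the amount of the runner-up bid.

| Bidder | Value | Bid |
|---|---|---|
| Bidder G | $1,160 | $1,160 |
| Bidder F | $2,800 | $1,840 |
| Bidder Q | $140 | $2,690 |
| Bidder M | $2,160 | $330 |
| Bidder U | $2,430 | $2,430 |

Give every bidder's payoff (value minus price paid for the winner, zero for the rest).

Bidder G $0, Bidder F $0, Bidder Q -$2,290, Bidder M $0, Bidder U $0.

Ordered from highest: Bidder Q $2,690; Bidder U $2,430; Bidder F $1,840; Bidder G $1,160; Bidder M $330.
Bidder Q has the top bid and wins; the price is the second-highest bid, $2,430.
Bidder Q's payoff = $140 − $2,430 = -$2,290. All other bidders lose, so their payoff is 0.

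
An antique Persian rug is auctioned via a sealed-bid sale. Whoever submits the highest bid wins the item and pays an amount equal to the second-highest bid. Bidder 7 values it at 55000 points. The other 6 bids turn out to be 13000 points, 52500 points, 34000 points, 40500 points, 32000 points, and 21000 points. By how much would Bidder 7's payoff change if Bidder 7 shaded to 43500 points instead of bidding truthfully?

Payoff change: -2500 points.

The highest competing bid is 52500 points.
Bidding truthfully at 55000 points: Bidder 7 has the top bid, wins, and pays the second-highest bid 52500 points. Payoff = 55000 points − 52500 points = 2500 points.
Bidding 43500 points: the top bid is 52500 points (a rival), so Bidder 7 loses. Payoff = 0 points.
Change = 0 points − 2500 points = -2500 points.
This is the dominant-strategy logic: truthful bidding weakly beats any alternative.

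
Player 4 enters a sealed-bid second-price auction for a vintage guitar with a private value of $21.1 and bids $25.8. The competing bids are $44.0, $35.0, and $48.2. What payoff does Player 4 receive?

Highest competing bid: $48.2.
Player 4's bid $25.8 is not the highest, so Player 4 loses, pays nothing, and earns zero payoff.

Payoff = $0.0.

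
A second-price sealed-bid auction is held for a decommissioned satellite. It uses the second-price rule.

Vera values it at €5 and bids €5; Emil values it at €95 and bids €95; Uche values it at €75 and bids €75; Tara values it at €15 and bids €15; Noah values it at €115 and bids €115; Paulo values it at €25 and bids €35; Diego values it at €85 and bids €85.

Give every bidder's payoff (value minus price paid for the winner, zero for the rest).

Ranking the bids: Noah €115 > Emil €95 > Diego €85 > Uche €75 > Paulo €35 > Tara €15 > Vera €5.
Noah has the top bid and wins; the price is the second-highest bid, €95.
Noah's payoff = €115 − €95 = €20. All other bidders lose, so their payoff is 0.

Payoffs: Vera €0, Emil €0, Uche €0, Tara €0, Noah €20, Paulo €0, Diego €0.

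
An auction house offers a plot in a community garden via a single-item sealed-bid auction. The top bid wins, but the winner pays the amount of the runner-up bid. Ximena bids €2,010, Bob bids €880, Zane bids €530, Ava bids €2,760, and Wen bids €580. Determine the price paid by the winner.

The winner pays €2,010.

Sorted high to low: Ava €2,760, then Ximena €2,010, then Bob €880, then Wen €580, then Zane €530.
Ava has the highest bid, so Ava wins.
The second-highest bid is €2,010, so that is what Ava pays.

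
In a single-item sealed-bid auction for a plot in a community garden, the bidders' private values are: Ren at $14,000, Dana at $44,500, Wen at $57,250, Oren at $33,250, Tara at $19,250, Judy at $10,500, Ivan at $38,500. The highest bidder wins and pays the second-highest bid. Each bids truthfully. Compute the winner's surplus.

Winner's surplus: $12,750.

Bids in descending order: Wen $57,250 > Dana $44,500 > Ivan $38,500 > Oren $33,250 > Tara $19,250 > Ren $14,000 > Judy $10,500.
Wen wins with the top bid and pays the second-highest, $44,500.
Surplus = $57,250 − $44,500 = $12,750.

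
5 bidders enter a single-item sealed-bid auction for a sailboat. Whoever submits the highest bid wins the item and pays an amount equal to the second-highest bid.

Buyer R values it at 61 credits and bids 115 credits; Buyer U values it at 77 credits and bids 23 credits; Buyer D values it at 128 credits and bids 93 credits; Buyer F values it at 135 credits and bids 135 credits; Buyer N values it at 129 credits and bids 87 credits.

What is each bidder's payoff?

Buyer R 0 credits, Buyer U 0 credits, Buyer D 0 credits, Buyer F 20 credits, Buyer N 0 credits.

Sorted high to low: Buyer F 135 credits; Buyer R 115 credits; Buyer D 93 credits; Buyer N 87 credits; Buyer U 23 credits.
Buyer F has the top bid and wins; the price is the second-highest bid, 115 credits.
Buyer F's payoff = 135 credits − 115 credits = 20 credits. All other bidders lose, so their payoff is 0.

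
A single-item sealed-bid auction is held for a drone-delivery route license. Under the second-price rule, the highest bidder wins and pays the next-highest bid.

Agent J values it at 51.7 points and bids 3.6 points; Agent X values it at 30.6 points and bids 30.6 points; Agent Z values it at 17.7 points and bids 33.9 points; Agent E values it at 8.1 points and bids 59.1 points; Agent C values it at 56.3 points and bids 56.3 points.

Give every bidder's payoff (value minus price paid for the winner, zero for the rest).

Ordered from highest: Agent E 59.1 points > Agent C 56.3 points > Agent Z 33.9 points > Agent X 30.6 points > Agent J 3.6 points.
Agent E has the top bid and wins; the price is the second-highest bid, 56.3 points.
Agent E's payoff = 8.1 points − 56.3 points = -48.2 points. All other bidders lose, so their payoff is 0.

Payoffs: Agent J 0.0 points, Agent X 0.0 points, Agent Z 0.0 points, Agent E -48.2 points, Agent C 0.0 points.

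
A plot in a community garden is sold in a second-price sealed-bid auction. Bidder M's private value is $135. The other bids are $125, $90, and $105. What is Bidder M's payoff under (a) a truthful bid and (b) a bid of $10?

Truthful: $10; alternative: $0.

The highest competing bid is $125.
Bidding truthfully at $135: Bidder M has the top bid, wins, and pays the second-highest bid $125. Payoff = $135 − $125 = $10.
Bidding $10: the top bid is $125 (a rival), so Bidder M loses. Payoff = $0.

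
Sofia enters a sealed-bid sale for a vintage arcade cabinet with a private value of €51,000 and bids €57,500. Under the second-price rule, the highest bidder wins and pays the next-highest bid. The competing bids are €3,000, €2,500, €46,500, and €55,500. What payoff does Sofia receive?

Highest competing bid: €55,500.
Sofia's bid €57,500 is the highest overall, so Sofia wins and pays the second-highest bid, €55,500.
Payoff = value − price = €51,000 − €55,500 = -€4,500.
Overbidding won the item at a price above value — truthful bidding would have avoided this loss.

Payoff = -€4,500.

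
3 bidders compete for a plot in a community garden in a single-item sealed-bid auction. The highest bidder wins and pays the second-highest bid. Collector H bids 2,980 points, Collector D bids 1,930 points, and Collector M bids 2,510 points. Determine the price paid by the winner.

2,510 points

Bids in descending order: Collector H 2,980 points, then Collector M 2,510 points, then Collector D 1,930 points.
Collector H has the highest bid, so Collector H wins.
The second-highest bid is 2,510 points, so that is what Collector H pays.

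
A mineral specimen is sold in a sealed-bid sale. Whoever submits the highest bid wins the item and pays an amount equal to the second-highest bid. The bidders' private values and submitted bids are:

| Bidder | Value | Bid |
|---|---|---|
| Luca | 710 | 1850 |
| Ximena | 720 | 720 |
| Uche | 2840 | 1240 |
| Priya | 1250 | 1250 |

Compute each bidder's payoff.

Luca -540, Ximena 0, Uche 0, Priya 0.

Ranking the bids: Luca 1850; Priya 1250; Uche 1240; Ximena 720.
Luca has the top bid and wins; the price is the second-highest bid, 1250.
Luca's payoff = 710 − 1250 = -540. All other bidders lose, so their payoff is 0.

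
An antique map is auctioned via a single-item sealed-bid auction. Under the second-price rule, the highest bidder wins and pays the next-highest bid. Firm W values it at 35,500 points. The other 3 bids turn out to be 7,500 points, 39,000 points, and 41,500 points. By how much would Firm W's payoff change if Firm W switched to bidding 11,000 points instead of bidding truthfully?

0 points

The highest competing bid is 41,500 points.
Bidding truthfully at 35,500 points: the top bid is 41,500 points (a rival), so Firm W loses. Payoff = 0 points.
Bidding 11,000 points: the top bid is 41,500 points (a rival), so Firm W loses. Payoff = 0 points.
Change = 0 points − 0 points = 0 points.
The bid only affects whether you win, not the price — here both bids land on the same side of the top rival bid, so the deviation is payoff-neutral.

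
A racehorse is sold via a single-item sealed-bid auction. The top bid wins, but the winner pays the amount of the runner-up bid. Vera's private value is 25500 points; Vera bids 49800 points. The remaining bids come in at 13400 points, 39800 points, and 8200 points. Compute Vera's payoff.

Highest competing bid: 39800 points.
Vera's bid 49800 points is the highest overall, so Vera wins and pays the second-highest bid, 39800 points.
Payoff = value − price = 25500 points − 39800 points = -14300 points.

-14300 points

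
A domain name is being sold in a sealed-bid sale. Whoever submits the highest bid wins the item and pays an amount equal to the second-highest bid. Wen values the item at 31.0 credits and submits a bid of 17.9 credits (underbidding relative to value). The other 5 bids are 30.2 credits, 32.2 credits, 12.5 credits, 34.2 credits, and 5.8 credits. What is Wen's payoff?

0.0 credits

Highest competing bid: 34.2 credits.
Wen's bid 17.9 credits is not the highest, so Wen loses, pays nothing, and earns zero payoff.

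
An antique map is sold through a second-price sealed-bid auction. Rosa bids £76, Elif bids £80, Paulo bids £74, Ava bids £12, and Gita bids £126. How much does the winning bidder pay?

Price paid: £80.

Sorted high to low: Gita £126 > Elif £80 > Rosa £76 > Paulo £74 > Ava £12.
Gita has the highest bid, so Gita wins.
The second-highest bid is £80, so that is what Gita pays.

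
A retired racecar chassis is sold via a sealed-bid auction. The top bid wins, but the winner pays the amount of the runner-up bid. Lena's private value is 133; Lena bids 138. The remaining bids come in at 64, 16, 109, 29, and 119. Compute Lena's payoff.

14

Highest competing bid: 119.
Lena's bid 138 is the highest overall, so Lena wins and pays the second-highest bid, 119.
Payoff = value − price = 133 − 119 = 14.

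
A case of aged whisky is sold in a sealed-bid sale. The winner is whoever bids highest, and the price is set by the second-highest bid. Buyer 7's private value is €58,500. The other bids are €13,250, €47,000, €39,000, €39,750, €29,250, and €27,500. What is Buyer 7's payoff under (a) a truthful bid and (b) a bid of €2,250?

(a) €11,500  (b) €0

The highest competing bid is €47,000.
Bidding truthfully at €58,500: Buyer 7 has the top bid, wins, and pays the second-highest bid €47,000. Payoff = €58,500 − €47,000 = €11,500.
Bidding €2,250: the top bid is €47,000 (a rival), so Buyer 7 loses. Payoff = €0.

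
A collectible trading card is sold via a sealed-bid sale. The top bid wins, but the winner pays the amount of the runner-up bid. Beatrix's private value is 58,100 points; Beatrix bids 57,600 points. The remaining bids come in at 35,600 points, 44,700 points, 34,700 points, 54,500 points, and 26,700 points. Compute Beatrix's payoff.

Highest competing bid: 54,500 points.
Beatrix's bid 57,600 points is the highest overall, so Beatrix wins and pays the second-highest bid, 54,500 points.
Payoff = value − price = 58,100 points − 54,500 points = 3,600 points.

Beatrix's payoff: 3,600 points.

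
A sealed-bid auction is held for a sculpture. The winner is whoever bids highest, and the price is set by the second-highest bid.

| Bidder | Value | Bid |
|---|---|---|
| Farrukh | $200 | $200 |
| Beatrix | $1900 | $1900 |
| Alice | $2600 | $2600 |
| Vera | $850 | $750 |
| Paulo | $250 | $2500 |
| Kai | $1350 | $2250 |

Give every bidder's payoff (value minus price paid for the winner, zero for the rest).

Farrukh $0, Beatrix $0, Alice $100, Vera $0, Paulo $0, Kai $0.

Ranking the bids: Alice $2600; Paulo $2500; Kai $2250; Beatrix $1900; Vera $750; Farrukh $200.
Alice has the top bid and wins; the price is the second-highest bid, $2500.
Alice's payoff = $2600 − $2500 = $100. All other bidders lose, so their payoff is 0.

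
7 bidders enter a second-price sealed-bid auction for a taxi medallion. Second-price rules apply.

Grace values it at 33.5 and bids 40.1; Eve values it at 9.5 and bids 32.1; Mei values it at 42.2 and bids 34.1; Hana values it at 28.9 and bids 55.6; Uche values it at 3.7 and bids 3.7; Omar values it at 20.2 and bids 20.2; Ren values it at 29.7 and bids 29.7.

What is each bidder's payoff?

Payoffs: Grace 0.0, Eve 0.0, Mei 0.0, Hana -11.2, Uche 0.0, Omar 0.0, Ren 0.0.

Sorted high to low: Hana 55.6; Grace 40.1; Mei 34.1; Eve 32.1; Ren 29.7; Omar 20.2; Uche 3.7.
Hana has the top bid and wins; the price is the second-highest bid, 40.1.
Hana's payoff = 28.9 − 40.1 = -11.2. All other bidders lose, so their payoff is 0.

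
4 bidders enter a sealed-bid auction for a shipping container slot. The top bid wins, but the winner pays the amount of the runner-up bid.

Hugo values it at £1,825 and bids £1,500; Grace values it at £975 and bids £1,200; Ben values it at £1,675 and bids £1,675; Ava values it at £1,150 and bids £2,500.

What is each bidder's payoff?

Ordered from highest: Ava £2,500 > Ben £1,675 > Hugo £1,500 > Grace £1,200.
Ava has the top bid and wins; the price is the second-highest bid, £1,675.
Ava's payoff = £1,150 − £1,675 = -£525. All other bidders lose, so their payoff is 0.

Payoffs: Hugo £0, Grace £0, Ben £0, Ava -£525.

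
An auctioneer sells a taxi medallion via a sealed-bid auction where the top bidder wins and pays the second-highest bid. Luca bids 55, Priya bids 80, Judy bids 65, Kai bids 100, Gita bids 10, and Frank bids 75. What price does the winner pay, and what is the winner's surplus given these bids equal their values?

The winner pays 80 for a surplus of 20.

Sorted high to low: Kai 100, then Priya 80, then Frank 75, then Judy 65, then Luca 55, then Gita 10.
Kai is the highest bidder, so Kai wins.
Under the second-price rule, the price is the second-highest bid: 80.
Surplus = 100 − 80 = 20.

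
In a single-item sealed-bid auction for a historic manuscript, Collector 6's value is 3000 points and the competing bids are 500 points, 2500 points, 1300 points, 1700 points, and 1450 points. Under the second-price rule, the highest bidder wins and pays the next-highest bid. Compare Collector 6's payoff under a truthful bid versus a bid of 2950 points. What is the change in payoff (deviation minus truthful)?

Payoff change: 0 points.

The highest competing bid is 2500 points.
Bidding truthfully at 3000 points: Collector 6 has the top bid, wins, and pays the second-highest bid 2500 points. Payoff = 3000 points − 2500 points = 500 points.
Bidding 2950 points: Collector 6 has the top bid, wins, and pays the second-highest bid 2500 points. Payoff = 3000 points − 2500 points = 500 points.
Change = 500 points − 500 points = 0 points.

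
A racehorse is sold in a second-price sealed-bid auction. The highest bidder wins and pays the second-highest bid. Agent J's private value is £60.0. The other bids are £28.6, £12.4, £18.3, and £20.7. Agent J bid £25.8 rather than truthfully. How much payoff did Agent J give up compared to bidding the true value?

£31.4

The highest competing bid is £28.6.
Bidding truthfully at £60.0: Agent J has the top bid, wins, and pays the second-highest bid £28.6. Payoff = £60.0 − £28.6 = £31.4.
Bidding £25.8: the top bid is £28.6 (a rival), so Agent J loses. Payoff = £0.0.
Regret = truthful payoff − actual payoff = £31.4 − £0.0 = £31.4.
This is the dominant-strategy logic: truthful bidding weakly beats any alternative.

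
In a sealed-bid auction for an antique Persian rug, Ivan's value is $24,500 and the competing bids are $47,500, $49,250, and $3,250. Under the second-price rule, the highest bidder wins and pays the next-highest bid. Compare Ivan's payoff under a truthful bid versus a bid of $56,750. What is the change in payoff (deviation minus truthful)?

The highest competing bid is $49,250.
Bidding truthfully at $24,500: the top bid is $49,250 (a rival), so Ivan loses. Payoff = $0.
Bidding $56,750: Ivan has the top bid, wins, and pays the second-highest bid $49,250. Payoff = $24,500 − $49,250 = -$24,750.
Change = -$24,750 − $0 = -$24,750.

-$24,750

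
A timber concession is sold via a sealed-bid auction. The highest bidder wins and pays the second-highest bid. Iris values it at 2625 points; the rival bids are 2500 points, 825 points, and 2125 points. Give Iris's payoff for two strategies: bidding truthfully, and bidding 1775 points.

The highest competing bid is 2500 points.
Bidding truthfully at 2625 points: Iris has the top bid, wins, and pays the second-highest bid 2500 points. Payoff = 2625 points − 2500 points = 125 points.
Bidding 1775 points: the top bid is 2500 points (a rival), so Iris loses. Payoff = 0 points.
This is the dominant-strategy logic: truthful bidding weakly beats any alternative.

(a) 125 points  (b) 0 points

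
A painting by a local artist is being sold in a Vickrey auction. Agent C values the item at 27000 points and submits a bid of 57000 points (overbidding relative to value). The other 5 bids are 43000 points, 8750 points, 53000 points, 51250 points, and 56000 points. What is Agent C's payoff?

Highest competing bid: 56000 points.
Agent C's bid 57000 points is the highest overall, so Agent C wins and pays the second-highest bid, 56000 points.
Payoff = value − price = 27000 points − 56000 points = -29000 points.

-29000 points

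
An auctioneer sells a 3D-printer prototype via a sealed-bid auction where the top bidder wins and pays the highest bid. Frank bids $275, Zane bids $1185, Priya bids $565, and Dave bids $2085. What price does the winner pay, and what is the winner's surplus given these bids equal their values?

Price $2085; surplus $0.

Ranking the bids: Dave $2085 > Zane $1185 > Priya $565 > Frank $275.
Dave is the highest bidder, so Dave wins.
Under the first-price rule, the price is the highest bid: $2085.
Surplus = $2085 − $2085 = $0.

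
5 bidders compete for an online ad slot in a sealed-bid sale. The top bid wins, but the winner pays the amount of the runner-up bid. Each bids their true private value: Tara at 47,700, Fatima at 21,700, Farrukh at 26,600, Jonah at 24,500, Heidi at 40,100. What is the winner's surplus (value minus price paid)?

Winner's surplus: 7,600.

Ordered from highest: Tara 47,700 > Heidi 40,100 > Farrukh 26,600 > Jonah 24,500 > Fatima 21,700.
Tara wins with the top bid and pays the second-highest, 40,100.
Surplus = 47,700 − 40,100 = 7,600.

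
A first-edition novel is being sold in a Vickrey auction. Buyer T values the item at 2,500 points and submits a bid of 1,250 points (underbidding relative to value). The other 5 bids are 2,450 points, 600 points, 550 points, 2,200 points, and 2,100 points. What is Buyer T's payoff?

Highest competing bid: 2,450 points.
Buyer T's bid 1,250 points is not the highest, so Buyer T loses, pays nothing, and earns zero payoff.

Payoff = 0 points.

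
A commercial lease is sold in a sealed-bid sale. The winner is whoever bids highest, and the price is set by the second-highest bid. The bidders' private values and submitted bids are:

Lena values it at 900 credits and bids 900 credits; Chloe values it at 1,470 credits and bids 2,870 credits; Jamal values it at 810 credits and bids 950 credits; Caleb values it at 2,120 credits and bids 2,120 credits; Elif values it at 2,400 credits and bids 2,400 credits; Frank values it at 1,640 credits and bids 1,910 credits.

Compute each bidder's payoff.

Lena 0 credits, Chloe -930 credits, Jamal 0 credits, Caleb 0 credits, Elif 0 credits, Frank 0 credits.

Bids in descending order: Chloe 2,870 credits; Elif 2,400 credits; Caleb 2,120 credits; Frank 1,910 credits; Jamal 950 credits; Lena 900 credits.
Chloe has the top bid and wins; the price is the second-highest bid, 2,400 credits.
Chloe's payoff = 1,470 credits − 2,400 credits = -930 credits. All other bidders lose, so their payoff is 0.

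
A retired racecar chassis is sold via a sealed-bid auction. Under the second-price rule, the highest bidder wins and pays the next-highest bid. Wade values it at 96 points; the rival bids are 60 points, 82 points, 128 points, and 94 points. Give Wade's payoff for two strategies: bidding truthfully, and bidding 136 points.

The highest competing bid is 128 points.
Bidding truthfully at 96 points: the top bid is 128 points (a rival), so Wade loses. Payoff = 0 points.
Bidding 136 points: Wade has the top bid, wins, and pays the second-highest bid 128 points. Payoff = 96 points − 128 points = -32 points.
This is the dominant-strategy logic: truthful bidding weakly beats any alternative.

(a) 0 points  (b) -32 points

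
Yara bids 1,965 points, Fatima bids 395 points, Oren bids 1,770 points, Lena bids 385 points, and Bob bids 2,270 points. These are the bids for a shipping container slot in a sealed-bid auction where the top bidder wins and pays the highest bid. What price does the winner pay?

Bids in descending order: Bob 2,270 points; Yara 1,965 points; Oren 1,770 points; Fatima 395 points; Lena 385 points.
Bob is the highest bidder, so Bob wins.
Under the first-price rule, the price is the highest bid: 2,270 points.

2,270 points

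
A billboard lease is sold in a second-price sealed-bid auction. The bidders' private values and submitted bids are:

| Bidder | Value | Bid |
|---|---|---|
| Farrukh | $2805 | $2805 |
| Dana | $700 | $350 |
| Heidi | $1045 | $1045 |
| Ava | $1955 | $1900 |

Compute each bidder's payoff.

Bids in descending order: Farrukh $2805, then Ava $1900, then Heidi $1045, then Dana $350.
Farrukh has the top bid and wins; the price is the second-highest bid, $1900.
Farrukh's payoff = $2805 − $1900 = $905. All other bidders lose, so their payoff is 0.

Farrukh $905, Dana $0, Heidi $0, Ava $0.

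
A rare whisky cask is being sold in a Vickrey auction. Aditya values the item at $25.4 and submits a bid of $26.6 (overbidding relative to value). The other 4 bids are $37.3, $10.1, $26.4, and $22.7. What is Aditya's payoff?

Highest competing bid: $37.3.
Aditya's bid $26.6 is not the highest, so Aditya loses, pays nothing, and earns zero payoff.

Aditya's payoff: $0.0.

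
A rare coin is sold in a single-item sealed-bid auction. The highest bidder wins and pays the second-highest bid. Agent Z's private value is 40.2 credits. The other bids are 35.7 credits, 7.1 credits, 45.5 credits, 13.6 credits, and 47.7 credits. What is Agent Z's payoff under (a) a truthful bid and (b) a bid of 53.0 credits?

(a) 0.0 credits  (b) -7.5 credits

The highest competing bid is 47.7 credits.
Bidding truthfully at 40.2 credits: the top bid is 47.7 credits (a rival), so Agent Z loses. Payoff = 0.0 credits.
Bidding 53.0 credits: Agent Z has the top bid, wins, and pays the second-highest bid 47.7 credits. Payoff = 40.2 credits − 47.7 credits = -7.5 credits.
Deviating from a truthful bid can only lose payoff in a second-price auction — never gain.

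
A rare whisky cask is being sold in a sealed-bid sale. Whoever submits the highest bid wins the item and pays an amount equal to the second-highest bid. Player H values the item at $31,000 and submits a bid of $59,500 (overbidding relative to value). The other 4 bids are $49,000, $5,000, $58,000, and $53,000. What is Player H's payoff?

Highest competing bid: $58,000.
Player H's bid $59,500 is the highest overall, so Player H wins and pays the second-highest bid, $58,000.
Payoff = value − price = $31,000 − $58,000 = -$27,000.
Overbidding won the item at a price above value — truthful bidding would have avoided this loss.

-$27,000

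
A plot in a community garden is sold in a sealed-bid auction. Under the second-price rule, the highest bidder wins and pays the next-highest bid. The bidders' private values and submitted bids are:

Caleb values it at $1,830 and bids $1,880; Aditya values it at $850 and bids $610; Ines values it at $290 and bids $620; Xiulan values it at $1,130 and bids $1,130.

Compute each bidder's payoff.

Bids in descending order: Caleb $1,880, then Xiulan $1,130, then Ines $620, then Aditya $610.
Caleb has the top bid and wins; the price is the second-highest bid, $1,130.
Caleb's payoff = $1,830 − $1,130 = $700. All other bidders lose, so their payoff is 0.

Payoffs: Caleb $700, Aditya $0, Ines $0, Xiulan $0.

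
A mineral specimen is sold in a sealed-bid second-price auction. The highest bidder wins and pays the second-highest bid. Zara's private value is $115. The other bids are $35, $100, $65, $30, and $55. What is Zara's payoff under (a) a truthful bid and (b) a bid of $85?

(a) $15  (b) $0

The highest competing bid is $100.
Bidding truthfully at $115: Zara has the top bid, wins, and pays the second-highest bid $100. Payoff = $115 − $100 = $15.
Bidding $85: the top bid is $100 (a rival), so Zara loses. Payoff = $0.
This is the dominant-strategy logic: truthful bidding weakly beats any alternative.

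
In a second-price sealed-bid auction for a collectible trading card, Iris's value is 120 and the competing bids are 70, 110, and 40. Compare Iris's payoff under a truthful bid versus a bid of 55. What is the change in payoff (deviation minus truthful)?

The highest competing bid is 110.
Bidding truthfully at 120: Iris has the top bid, wins, and pays the second-highest bid 110. Payoff = 120 − 110 = 10.
Bidding 55: the top bid is 110 (a rival), so Iris loses. Payoff = 0.
Change = 0 − 10 = -10.
This is the dominant-strategy logic: truthful bidding weakly beats any alternative.

Payoff change: -10.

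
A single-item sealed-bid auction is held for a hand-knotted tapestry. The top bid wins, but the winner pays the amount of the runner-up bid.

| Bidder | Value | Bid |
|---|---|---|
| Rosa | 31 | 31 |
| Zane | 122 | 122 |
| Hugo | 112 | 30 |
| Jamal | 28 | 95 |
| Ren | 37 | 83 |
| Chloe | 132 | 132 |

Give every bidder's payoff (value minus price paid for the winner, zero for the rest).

Rosa 0, Zane 0, Hugo 0, Jamal 0, Ren 0, Chloe 10.

Ranking the bids: Chloe 132, then Zane 122, then Jamal 95, then Ren 83, then Rosa 31, then Hugo 30.
Chloe has the top bid and wins; the price is the second-highest bid, 122.
Chloe's payoff = 132 − 122 = 10. All other bidders lose, so their payoff is 0.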